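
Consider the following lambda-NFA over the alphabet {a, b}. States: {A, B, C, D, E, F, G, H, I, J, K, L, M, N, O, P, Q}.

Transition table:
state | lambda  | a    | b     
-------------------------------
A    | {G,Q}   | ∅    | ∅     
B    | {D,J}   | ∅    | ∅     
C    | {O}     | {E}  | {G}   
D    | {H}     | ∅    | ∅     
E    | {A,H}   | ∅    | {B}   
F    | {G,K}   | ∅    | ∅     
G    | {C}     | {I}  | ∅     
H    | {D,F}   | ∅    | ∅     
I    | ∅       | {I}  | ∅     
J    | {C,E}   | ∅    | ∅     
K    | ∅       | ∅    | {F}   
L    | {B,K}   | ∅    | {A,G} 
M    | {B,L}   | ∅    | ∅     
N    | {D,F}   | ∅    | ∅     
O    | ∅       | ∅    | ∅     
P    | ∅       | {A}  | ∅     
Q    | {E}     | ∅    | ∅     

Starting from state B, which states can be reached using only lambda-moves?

Start with {B}.
From B via lambda: add D, J.
From D via lambda: add H.
From J via lambda: add C, E.
From C via lambda: add O.
From E via lambda: add A.
From H via lambda: add F.
From A via lambda: add G, Q.
From F via lambda: add K.
No new states can be added; the closed set is {A, B, C, D, E, F, G, H, J, K, O, Q}.

{A, B, C, D, E, F, G, H, J, K, O, Q}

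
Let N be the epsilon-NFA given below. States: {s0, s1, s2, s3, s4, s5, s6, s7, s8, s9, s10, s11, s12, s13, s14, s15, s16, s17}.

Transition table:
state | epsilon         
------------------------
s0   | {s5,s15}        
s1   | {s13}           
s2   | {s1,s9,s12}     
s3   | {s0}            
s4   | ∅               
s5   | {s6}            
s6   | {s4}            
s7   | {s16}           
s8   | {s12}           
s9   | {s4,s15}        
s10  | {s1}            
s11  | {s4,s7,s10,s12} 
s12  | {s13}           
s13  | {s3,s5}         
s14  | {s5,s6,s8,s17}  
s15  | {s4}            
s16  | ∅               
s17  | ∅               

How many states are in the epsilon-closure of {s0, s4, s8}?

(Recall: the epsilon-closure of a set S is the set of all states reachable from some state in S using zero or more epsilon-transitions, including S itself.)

Start with {s0, s4, s8}.
From s0 via epsilon: add s5, s15.
From s8 via epsilon: add s12.
From s5 via epsilon: add s6.
From s12 via epsilon: add s13.
From s13 via epsilon: add s3.
epsilon-closure = {s0, s3, s4, s5, s6, s8, s12, s13, s15}, which has 9 states.

9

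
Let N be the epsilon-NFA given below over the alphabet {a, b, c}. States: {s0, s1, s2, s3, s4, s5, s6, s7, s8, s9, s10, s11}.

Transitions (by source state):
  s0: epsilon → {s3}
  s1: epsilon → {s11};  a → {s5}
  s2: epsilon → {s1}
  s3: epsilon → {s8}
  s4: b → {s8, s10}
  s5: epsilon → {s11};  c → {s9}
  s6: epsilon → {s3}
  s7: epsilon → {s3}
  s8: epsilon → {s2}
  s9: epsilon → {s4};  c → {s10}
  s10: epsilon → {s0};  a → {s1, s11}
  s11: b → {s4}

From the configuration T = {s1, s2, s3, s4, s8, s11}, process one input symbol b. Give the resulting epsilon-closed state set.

s4 on b → {s8, s10}.
s11 on b → {s4}.
No b-transition from s1, s2, s3, s8.
Union after reading b: {s4, s8, s10}.
Now take the epsilon-closure:
From s8 via epsilon: add s2.
From s10 via epsilon: add s0.
From s0 via epsilon: add s3.
From s2 via epsilon: add s1.
From s1 via epsilon: add s11.
No new states can be added; the closed set is {s0, s1, s2, s3, s4, s8, s10, s11}.

{s0, s1, s2, s3, s4, s8, s10, s11}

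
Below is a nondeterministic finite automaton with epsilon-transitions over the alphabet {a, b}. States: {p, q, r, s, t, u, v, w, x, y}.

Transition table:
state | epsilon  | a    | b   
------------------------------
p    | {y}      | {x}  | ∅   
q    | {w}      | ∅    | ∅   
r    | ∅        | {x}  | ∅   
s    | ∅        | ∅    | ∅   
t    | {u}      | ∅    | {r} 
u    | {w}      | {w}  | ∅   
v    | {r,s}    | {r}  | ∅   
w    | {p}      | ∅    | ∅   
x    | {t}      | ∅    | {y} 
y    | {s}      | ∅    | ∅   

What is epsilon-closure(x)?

{p, s, t, u, w, x, y}

Start with {x}.
From x via epsilon: add t.
From t via epsilon: add u.
From u via epsilon: add w.
From w via epsilon: add p.
From p via epsilon: add y.
From y via epsilon: add s.
No new states can be added; the closed set is {p, s, t, u, w, x, y}.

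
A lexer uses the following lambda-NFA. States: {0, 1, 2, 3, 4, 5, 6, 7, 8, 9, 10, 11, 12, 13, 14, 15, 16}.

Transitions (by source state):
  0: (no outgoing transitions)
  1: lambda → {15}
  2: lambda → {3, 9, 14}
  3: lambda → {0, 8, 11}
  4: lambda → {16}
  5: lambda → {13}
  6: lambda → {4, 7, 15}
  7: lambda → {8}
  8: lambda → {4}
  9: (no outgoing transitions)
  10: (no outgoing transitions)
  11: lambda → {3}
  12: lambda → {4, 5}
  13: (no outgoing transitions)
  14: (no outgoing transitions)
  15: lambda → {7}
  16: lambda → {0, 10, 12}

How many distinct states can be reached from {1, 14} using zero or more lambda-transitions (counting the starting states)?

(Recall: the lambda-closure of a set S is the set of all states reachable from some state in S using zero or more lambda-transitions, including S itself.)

Start with {1, 14}.
From 1 via lambda: add 15.
From 15 via lambda: add 7.
From 7 via lambda: add 8.
From 8 via lambda: add 4.
From 4 via lambda: add 16.
From 16 via lambda: add 0, 10, 12.
From 12 via lambda: add 5.
From 5 via lambda: add 13.
lambda-closure = {0, 1, 4, 5, 7, 8, 10, 12, 13, 14, 15, 16}, which has 12 states.

12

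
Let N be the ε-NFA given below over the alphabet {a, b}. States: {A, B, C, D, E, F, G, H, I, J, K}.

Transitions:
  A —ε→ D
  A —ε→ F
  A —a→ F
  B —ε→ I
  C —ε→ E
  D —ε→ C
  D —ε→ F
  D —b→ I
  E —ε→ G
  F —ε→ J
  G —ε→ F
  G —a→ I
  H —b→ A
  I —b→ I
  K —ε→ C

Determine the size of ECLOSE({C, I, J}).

Start with {C, I, J}.
From C via ε: add E.
From E via ε: add G.
From G via ε: add F.
ε-closure = {C, E, F, G, I, J}, which has 6 states.

6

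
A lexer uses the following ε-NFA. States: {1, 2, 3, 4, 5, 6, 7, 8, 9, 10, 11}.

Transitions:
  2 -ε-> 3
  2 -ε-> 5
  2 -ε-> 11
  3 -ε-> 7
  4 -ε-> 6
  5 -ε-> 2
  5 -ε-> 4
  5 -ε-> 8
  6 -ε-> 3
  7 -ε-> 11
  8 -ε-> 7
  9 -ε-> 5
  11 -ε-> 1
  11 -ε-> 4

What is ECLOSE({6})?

Start with {6}.
From 6 via ε: add 3.
From 3 via ε: add 7.
From 7 via ε: add 11.
From 11 via ε: add 1, 4.
No new states can be added; the closed set is {1, 3, 4, 6, 7, 11}.

{1, 3, 4, 6, 7, 11}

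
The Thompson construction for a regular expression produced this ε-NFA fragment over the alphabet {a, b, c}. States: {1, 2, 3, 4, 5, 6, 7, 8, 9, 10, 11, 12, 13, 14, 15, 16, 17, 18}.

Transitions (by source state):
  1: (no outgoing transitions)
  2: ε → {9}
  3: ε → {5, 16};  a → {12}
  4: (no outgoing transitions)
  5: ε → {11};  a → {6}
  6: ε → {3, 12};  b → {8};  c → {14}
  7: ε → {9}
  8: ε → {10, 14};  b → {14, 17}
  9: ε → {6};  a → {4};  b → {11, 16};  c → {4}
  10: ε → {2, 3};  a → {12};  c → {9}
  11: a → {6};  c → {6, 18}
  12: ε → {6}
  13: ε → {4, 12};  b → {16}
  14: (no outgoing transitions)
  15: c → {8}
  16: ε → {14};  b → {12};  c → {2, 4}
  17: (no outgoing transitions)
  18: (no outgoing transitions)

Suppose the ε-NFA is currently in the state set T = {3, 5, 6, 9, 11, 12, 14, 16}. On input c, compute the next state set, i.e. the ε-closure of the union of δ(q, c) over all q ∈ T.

{2, 3, 4, 5, 6, 9, 11, 12, 14, 16, 18}

6 on c → {14}.
9 on c → {4}.
11 on c → {6, 18}.
16 on c → {2, 4}.
No c-transition from 3, 5, 12, 14.
Union after reading c: {2, 4, 6, 14, 18}.
Now take the ε-closure:
From 2 via ε: add 9.
From 6 via ε: add 3, 12.
From 3 via ε: add 5, 16.
From 5 via ε: add 11.
No new states can be added; the closed set is {2, 3, 4, 5, 6, 9, 11, 12, 14, 16, 18}.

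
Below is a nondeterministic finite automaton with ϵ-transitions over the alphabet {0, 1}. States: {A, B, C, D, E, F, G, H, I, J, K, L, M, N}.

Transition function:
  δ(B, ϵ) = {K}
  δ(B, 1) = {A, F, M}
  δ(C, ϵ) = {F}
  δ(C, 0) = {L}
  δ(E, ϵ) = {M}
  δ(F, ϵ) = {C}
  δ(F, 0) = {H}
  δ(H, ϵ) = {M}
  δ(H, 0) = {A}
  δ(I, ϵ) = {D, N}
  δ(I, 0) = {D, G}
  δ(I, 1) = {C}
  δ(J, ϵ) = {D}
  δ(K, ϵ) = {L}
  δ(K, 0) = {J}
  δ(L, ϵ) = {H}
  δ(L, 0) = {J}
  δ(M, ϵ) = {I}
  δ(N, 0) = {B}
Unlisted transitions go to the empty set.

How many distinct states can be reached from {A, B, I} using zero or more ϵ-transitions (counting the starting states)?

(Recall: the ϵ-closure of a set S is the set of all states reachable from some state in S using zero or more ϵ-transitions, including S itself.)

9

Start with {A, B, I}.
From B via ϵ: add K.
From I via ϵ: add D, N.
From K via ϵ: add L.
From L via ϵ: add H.
From H via ϵ: add M.
ϵ-closure = {A, B, D, H, I, K, L, M, N}, which has 9 states.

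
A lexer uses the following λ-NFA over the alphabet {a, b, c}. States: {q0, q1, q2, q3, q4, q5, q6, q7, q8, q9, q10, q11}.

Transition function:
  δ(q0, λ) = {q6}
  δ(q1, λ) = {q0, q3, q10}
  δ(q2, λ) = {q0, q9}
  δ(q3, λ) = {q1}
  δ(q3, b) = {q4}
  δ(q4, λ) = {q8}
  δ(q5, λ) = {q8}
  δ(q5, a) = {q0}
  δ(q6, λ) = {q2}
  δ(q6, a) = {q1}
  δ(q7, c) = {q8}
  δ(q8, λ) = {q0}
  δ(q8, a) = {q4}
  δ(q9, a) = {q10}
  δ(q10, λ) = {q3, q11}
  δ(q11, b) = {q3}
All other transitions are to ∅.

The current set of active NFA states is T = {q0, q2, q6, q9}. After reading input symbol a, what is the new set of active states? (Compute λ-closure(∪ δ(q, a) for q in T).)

{q0, q1, q2, q3, q6, q9, q10, q11}

q6 on a → {q1}.
q9 on a → {q10}.
No a-transition from q0, q2.
Union after reading a: {q1, q10}.
Now take the λ-closure:
From q1 via λ: add q0, q3.
From q10 via λ: add q11.
From q0 via λ: add q6.
From q6 via λ: add q2.
From q2 via λ: add q9.
No new states can be added; the closed set is {q0, q1, q2, q3, q6, q9, q10, q11}.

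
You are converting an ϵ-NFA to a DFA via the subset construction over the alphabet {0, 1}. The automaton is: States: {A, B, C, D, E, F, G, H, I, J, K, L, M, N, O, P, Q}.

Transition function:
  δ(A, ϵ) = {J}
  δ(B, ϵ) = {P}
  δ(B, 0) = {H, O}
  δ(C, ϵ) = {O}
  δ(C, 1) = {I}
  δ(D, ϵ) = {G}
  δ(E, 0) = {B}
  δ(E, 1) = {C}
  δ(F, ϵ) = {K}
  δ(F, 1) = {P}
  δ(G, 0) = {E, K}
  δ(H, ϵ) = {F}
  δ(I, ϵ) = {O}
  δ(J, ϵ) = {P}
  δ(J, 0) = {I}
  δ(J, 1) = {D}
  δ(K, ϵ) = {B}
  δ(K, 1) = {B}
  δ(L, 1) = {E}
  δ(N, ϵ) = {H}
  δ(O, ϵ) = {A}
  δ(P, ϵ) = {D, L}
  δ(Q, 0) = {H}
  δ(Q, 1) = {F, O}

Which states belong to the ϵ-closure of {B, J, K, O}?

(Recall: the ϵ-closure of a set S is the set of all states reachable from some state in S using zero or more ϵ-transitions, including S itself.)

Start with {B, J, K, O}.
From B via ϵ: add P.
From O via ϵ: add A.
From P via ϵ: add D, L.
From D via ϵ: add G.
No new states can be added; the closed set is {A, B, D, G, J, K, L, O, P}.

{A, B, D, G, J, K, L, O, P}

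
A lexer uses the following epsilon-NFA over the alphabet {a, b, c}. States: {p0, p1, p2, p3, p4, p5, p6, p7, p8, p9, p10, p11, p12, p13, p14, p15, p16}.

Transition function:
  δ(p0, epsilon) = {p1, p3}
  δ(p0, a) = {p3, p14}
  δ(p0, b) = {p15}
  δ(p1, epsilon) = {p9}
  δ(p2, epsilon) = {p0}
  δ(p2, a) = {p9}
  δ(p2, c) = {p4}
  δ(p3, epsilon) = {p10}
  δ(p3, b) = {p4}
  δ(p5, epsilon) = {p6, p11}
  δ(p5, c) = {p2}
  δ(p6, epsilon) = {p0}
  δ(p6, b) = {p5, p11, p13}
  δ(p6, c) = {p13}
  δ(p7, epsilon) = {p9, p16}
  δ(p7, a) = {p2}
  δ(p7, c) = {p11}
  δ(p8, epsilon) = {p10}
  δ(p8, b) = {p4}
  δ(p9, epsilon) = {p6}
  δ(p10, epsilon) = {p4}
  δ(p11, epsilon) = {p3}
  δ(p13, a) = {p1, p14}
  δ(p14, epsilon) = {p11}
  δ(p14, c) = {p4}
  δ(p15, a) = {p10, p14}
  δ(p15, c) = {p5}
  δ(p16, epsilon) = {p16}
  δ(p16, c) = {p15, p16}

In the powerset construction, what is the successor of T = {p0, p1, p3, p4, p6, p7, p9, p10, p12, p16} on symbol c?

{p3, p4, p10, p11, p13, p15, p16}

p6 on c → {p13}.
p7 on c → {p11}.
p16 on c → {p15, p16}.
No c-transition from p0, p1, p3, p4, p9, p10, p12.
Union after reading c: {p11, p13, p15, p16}.
Now take the epsilon-closure:
From p11 via epsilon: add p3.
From p3 via epsilon: add p10.
From p10 via epsilon: add p4.
No new states can be added; the closed set is {p3, p4, p10, p11, p13, p15, p16}.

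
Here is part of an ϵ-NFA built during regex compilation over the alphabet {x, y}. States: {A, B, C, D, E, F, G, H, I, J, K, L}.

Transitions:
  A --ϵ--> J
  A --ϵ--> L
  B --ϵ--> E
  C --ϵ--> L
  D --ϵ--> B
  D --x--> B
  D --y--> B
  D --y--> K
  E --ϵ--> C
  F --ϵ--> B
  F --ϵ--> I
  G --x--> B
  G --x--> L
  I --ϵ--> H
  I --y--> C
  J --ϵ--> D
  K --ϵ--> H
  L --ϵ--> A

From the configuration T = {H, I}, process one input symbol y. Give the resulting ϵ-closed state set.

{A, B, C, D, E, J, L}

I on y → {C}.
No y-transition from H.
Union after reading y: {C}.
Now take the ϵ-closure:
From C via ϵ: add L.
From L via ϵ: add A.
From A via ϵ: add J.
From J via ϵ: add D.
From D via ϵ: add B.
From B via ϵ: add E.
No new states can be added; the closed set is {A, B, C, D, E, J, L}.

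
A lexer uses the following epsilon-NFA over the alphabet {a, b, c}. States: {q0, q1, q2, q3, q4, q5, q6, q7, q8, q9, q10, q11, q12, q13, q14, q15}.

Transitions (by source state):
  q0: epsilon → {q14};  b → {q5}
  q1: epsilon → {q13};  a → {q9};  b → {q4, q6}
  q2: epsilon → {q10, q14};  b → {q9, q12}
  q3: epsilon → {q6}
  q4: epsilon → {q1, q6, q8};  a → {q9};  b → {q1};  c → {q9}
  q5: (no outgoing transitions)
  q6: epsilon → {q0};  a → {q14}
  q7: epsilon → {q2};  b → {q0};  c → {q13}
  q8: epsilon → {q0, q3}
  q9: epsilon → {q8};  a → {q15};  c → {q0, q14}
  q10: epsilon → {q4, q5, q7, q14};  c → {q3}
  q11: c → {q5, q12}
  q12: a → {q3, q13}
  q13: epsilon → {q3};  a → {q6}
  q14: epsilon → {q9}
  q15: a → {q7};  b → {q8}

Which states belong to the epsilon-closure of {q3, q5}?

Start with {q3, q5}.
From q3 via epsilon: add q6.
From q6 via epsilon: add q0.
From q0 via epsilon: add q14.
From q14 via epsilon: add q9.
From q9 via epsilon: add q8.
No new states can be added; the closed set is {q0, q3, q5, q6, q8, q9, q14}.

{q0, q3, q5, q6, q8, q9, q14}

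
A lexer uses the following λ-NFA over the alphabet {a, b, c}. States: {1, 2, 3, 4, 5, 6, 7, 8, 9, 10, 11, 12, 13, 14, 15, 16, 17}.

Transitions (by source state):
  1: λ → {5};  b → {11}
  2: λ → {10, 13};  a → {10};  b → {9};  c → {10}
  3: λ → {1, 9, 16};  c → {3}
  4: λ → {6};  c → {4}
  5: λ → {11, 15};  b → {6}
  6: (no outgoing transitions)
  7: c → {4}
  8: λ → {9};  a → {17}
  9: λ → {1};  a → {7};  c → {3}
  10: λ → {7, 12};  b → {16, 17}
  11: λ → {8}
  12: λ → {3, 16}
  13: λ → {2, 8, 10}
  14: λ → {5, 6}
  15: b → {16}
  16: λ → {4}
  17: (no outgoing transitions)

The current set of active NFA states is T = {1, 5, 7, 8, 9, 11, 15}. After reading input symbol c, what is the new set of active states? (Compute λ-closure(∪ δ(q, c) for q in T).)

{1, 3, 4, 5, 6, 8, 9, 11, 15, 16}

7 on c → {4}.
9 on c → {3}.
No c-transition from 1, 5, 8, 11, 15.
Union after reading c: {3, 4}.
Now take the λ-closure:
From 3 via λ: add 1, 9, 16.
From 4 via λ: add 6.
From 1 via λ: add 5.
From 5 via λ: add 11, 15.
From 11 via λ: add 8.
No new states can be added; the closed set is {1, 3, 4, 5, 6, 8, 9, 11, 15, 16}.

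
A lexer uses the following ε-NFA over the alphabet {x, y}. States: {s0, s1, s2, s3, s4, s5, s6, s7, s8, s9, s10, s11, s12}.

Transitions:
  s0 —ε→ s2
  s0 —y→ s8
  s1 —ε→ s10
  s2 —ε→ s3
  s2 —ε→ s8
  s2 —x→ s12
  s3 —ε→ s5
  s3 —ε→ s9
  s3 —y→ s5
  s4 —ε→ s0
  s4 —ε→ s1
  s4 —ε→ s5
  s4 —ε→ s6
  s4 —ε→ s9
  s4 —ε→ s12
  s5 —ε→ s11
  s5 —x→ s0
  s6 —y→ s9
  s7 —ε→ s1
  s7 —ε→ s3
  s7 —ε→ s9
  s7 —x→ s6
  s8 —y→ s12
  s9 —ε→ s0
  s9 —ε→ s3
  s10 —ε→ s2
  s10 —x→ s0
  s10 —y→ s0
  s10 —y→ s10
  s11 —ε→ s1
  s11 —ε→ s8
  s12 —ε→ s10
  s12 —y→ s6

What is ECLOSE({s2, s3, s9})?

{s0, s1, s2, s3, s5, s8, s9, s10, s11}

Start with {s2, s3, s9}.
From s2 via ε: add s8.
From s3 via ε: add s5.
From s9 via ε: add s0.
From s5 via ε: add s11.
From s11 via ε: add s1.
From s1 via ε: add s10.
No new states can be added; the closed set is {s0, s1, s2, s3, s5, s8, s9, s10, s11}.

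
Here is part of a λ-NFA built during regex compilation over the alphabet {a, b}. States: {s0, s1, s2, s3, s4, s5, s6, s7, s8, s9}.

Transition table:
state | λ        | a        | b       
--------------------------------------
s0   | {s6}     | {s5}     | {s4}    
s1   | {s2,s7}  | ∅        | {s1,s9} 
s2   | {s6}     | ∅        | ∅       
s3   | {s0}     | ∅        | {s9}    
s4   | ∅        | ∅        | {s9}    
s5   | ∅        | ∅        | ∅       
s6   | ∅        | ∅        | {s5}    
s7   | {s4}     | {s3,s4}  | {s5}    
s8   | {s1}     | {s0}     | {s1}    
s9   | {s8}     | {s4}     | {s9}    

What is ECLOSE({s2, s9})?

Start with {s2, s9}.
From s2 via λ: add s6.
From s9 via λ: add s8.
From s8 via λ: add s1.
From s1 via λ: add s7.
From s7 via λ: add s4.
No new states can be added; the closed set is {s1, s2, s4, s6, s7, s8, s9}.

{s1, s2, s4, s6, s7, s8, s9}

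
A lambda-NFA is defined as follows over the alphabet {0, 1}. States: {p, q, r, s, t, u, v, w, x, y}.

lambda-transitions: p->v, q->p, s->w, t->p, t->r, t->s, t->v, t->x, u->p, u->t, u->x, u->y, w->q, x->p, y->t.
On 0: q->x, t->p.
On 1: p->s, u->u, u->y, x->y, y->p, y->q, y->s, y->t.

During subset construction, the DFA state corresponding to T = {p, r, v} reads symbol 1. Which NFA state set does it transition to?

{p, q, s, v, w}

p on 1 → {s}.
No 1-transition from r, v.
Union after reading 1: {s}.
Now take the lambda-closure:
From s via lambda: add w.
From w via lambda: add q.
From q via lambda: add p.
From p via lambda: add v.
No new states can be added; the closed set is {p, q, s, v, w}.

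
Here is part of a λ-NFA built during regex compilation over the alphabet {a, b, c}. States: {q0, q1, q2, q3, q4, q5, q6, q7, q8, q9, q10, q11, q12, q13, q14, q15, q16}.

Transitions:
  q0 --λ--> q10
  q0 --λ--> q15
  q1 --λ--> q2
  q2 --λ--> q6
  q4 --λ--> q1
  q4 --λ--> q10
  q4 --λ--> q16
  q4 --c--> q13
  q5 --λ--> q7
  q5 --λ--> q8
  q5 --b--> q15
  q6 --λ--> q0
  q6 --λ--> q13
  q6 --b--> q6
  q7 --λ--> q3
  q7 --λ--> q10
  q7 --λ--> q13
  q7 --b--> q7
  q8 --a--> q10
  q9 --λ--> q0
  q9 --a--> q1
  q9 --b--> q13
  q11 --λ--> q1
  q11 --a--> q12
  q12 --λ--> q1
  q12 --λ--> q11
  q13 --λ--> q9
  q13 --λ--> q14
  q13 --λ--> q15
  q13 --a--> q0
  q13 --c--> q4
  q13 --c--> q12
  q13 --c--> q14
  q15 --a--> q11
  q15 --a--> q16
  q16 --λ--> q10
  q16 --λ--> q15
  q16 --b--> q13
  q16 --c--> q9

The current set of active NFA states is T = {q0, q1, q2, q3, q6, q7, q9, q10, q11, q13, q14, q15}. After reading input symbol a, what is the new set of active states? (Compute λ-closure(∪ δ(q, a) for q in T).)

q9 on a → {q1}.
q11 on a → {q12}.
q13 on a → {q0}.
q15 on a → {q11, q16}.
No a-transition from q0, q1, q2, q3, q6, q7, q10, q14.
Union after reading a: {q0, q1, q11, q12, q16}.
Now take the λ-closure:
From q0 via λ: add q10, q15.
From q1 via λ: add q2.
From q2 via λ: add q6.
From q6 via λ: add q13.
From q13 via λ: add q9, q14.
No new states can be added; the closed set is {q0, q1, q2, q6, q9, q10, q11, q12, q13, q14, q15, q16}.

{q0, q1, q2, q6, q9, q10, q11, q12, q13, q14, q15, q16}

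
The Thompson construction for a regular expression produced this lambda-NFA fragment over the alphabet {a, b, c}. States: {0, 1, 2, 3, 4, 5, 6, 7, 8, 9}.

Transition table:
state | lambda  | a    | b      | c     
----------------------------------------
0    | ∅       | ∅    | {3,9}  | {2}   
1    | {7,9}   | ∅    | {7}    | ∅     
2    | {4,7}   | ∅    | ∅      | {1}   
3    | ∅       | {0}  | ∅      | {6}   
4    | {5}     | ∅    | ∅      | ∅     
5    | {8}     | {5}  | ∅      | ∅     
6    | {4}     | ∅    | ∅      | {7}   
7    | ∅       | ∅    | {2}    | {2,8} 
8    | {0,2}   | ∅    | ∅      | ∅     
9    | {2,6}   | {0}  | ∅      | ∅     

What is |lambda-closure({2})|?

Start with {2}.
From 2 via lambda: add 4, 7.
From 4 via lambda: add 5.
From 5 via lambda: add 8.
From 8 via lambda: add 0.
lambda-closure = {0, 2, 4, 5, 7, 8}, which has 6 states.

6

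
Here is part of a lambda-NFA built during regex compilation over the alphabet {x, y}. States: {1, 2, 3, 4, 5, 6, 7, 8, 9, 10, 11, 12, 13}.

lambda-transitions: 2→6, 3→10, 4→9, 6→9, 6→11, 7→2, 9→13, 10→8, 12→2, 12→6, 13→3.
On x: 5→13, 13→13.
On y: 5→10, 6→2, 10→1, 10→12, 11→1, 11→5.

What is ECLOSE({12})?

{2, 3, 6, 8, 9, 10, 11, 12, 13}

Start with {12}.
From 12 via lambda: add 2, 6.
From 6 via lambda: add 9, 11.
From 9 via lambda: add 13.
From 13 via lambda: add 3.
From 3 via lambda: add 10.
From 10 via lambda: add 8.
No new states can be added; the closed set is {2, 3, 6, 8, 9, 10, 11, 12, 13}.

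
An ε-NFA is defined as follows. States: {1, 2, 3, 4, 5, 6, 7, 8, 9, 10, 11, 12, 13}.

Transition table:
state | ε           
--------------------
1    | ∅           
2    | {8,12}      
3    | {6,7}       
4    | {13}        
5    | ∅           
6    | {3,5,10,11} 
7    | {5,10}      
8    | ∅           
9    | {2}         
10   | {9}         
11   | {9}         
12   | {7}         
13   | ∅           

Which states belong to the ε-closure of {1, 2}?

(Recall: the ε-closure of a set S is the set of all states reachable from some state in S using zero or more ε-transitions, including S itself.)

{1, 2, 5, 7, 8, 9, 10, 12}

Start with {1, 2}.
From 2 via ε: add 8, 12.
From 12 via ε: add 7.
From 7 via ε: add 5, 10.
From 10 via ε: add 9.
No new states can be added; the closed set is {1, 2, 5, 7, 8, 9, 10, 12}.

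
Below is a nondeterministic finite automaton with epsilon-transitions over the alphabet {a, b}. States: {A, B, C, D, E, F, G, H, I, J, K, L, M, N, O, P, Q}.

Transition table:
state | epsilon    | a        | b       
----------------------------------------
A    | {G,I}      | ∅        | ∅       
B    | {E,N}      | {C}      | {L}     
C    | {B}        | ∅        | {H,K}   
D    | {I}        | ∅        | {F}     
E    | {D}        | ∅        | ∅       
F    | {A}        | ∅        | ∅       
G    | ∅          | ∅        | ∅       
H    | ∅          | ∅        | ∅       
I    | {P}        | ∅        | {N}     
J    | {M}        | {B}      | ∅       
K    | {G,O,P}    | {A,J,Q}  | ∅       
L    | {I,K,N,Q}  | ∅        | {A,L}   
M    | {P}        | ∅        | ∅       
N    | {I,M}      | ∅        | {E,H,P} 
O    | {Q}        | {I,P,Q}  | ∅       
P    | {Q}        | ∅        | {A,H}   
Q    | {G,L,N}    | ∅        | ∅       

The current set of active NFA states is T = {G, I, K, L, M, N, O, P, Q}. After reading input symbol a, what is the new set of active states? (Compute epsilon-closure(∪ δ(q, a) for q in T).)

K on a → {A, J, Q}.
O on a → {I, P, Q}.
No a-transition from G, I, L, M, N, P, Q.
Union after reading a: {A, I, J, P, Q}.
Now take the epsilon-closure:
From A via epsilon: add G.
From J via epsilon: add M.
From Q via epsilon: add L, N.
From L via epsilon: add K.
From K via epsilon: add O.
No new states can be added; the closed set is {A, G, I, J, K, L, M, N, O, P, Q}.

{A, G, I, J, K, L, M, N, O, P, Q}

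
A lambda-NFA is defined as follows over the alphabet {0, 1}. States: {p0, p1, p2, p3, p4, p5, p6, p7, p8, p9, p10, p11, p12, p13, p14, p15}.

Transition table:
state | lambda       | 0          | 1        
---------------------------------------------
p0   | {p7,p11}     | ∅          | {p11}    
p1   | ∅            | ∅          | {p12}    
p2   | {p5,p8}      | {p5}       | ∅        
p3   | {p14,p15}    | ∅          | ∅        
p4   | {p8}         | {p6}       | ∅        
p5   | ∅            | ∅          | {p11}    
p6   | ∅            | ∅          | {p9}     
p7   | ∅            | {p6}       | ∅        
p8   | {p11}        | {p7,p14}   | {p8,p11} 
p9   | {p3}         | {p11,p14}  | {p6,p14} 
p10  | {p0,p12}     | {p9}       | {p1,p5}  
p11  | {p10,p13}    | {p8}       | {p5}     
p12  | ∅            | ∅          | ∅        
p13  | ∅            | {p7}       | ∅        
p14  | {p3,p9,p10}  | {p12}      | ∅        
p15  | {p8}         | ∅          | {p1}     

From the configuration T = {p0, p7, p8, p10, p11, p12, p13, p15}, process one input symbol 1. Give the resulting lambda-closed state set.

{p0, p1, p5, p7, p8, p10, p11, p12, p13}

p0 on 1 → {p11}.
p8 on 1 → {p8, p11}.
p10 on 1 → {p1, p5}.
p11 on 1 → {p5}.
p15 on 1 → {p1}.
No 1-transition from p7, p12, p13.
Union after reading 1: {p1, p5, p8, p11}.
Now take the lambda-closure:
From p11 via lambda: add p10, p13.
From p10 via lambda: add p0, p12.
From p0 via lambda: add p7.
No new states can be added; the closed set is {p0, p1, p5, p7, p8, p10, p11, p12, p13}.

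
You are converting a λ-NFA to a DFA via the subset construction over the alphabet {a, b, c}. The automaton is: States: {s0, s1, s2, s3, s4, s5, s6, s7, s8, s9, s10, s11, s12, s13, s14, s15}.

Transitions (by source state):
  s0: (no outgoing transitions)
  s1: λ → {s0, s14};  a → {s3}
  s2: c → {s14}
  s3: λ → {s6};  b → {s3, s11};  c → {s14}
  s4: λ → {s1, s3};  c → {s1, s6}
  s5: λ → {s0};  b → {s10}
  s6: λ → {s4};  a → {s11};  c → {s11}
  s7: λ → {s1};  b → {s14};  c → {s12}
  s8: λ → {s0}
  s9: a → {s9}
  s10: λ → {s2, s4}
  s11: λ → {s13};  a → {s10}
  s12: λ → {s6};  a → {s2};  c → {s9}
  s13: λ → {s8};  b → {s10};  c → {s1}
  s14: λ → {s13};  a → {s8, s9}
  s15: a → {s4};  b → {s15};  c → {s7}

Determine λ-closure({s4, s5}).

{s0, s1, s3, s4, s5, s6, s8, s13, s14}

Start with {s4, s5}.
From s4 via λ: add s1, s3.
From s5 via λ: add s0.
From s1 via λ: add s14.
From s3 via λ: add s6.
From s14 via λ: add s13.
From s13 via λ: add s8.
No new states can be added; the closed set is {s0, s1, s3, s4, s5, s6, s8, s13, s14}.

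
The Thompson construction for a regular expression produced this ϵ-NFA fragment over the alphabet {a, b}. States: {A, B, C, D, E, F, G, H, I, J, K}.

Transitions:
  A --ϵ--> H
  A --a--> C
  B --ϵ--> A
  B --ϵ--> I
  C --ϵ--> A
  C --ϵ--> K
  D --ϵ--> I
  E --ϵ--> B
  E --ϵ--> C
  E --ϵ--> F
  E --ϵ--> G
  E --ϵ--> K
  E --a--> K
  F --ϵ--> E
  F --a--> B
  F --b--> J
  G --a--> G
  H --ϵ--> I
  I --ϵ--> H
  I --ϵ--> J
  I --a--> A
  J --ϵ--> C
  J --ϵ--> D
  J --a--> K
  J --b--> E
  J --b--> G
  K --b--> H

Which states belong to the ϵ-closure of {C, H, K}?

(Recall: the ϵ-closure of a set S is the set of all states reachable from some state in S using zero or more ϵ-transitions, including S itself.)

Start with {C, H, K}.
From C via ϵ: add A.
From H via ϵ: add I.
From I via ϵ: add J.
From J via ϵ: add D.
No new states can be added; the closed set is {A, C, D, H, I, J, K}.

{A, C, D, H, I, J, K}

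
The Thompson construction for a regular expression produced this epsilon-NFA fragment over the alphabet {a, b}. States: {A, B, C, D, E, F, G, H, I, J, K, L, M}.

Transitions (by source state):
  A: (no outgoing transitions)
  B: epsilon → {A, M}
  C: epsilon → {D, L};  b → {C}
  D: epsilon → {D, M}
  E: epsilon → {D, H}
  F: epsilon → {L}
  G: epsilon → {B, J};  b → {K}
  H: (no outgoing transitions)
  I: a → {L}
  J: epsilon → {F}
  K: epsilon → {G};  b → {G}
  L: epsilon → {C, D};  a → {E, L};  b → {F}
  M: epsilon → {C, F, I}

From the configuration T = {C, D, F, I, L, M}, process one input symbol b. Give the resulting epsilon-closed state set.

{C, D, F, I, L, M}

C on b → {C}.
L on b → {F}.
No b-transition from D, F, I, M.
Union after reading b: {C, F}.
Now take the epsilon-closure:
From C via epsilon: add D, L.
From D via epsilon: add M.
From M via epsilon: add I.
No new states can be added; the closed set is {C, D, F, I, L, M}.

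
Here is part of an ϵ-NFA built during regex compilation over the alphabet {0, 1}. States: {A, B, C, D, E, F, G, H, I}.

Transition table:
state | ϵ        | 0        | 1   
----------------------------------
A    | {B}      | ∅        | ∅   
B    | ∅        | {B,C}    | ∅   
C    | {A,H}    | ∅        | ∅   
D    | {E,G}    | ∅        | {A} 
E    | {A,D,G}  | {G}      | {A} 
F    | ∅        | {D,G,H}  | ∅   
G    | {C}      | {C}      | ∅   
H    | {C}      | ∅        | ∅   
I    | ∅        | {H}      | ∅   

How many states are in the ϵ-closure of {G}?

5

Start with {G}.
From G via ϵ: add C.
From C via ϵ: add A, H.
From A via ϵ: add B.
ϵ-closure = {A, B, C, G, H}, which has 5 states.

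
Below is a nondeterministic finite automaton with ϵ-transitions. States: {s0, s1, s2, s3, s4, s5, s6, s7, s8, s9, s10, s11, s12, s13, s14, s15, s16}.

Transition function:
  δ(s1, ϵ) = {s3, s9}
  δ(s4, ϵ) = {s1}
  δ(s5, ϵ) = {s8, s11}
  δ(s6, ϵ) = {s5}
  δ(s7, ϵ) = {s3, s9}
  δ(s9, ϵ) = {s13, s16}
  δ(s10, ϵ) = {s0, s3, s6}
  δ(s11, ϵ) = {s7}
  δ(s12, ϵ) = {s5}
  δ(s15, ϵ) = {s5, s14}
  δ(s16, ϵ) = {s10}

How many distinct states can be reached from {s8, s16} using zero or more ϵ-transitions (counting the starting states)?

11

Start with {s8, s16}.
From s16 via ϵ: add s10.
From s10 via ϵ: add s0, s3, s6.
From s6 via ϵ: add s5.
From s5 via ϵ: add s11.
From s11 via ϵ: add s7.
From s7 via ϵ: add s9.
From s9 via ϵ: add s13.
ϵ-closure = {s0, s3, s5, s6, s7, s8, s9, s10, s11, s13, s16}, which has 11 states.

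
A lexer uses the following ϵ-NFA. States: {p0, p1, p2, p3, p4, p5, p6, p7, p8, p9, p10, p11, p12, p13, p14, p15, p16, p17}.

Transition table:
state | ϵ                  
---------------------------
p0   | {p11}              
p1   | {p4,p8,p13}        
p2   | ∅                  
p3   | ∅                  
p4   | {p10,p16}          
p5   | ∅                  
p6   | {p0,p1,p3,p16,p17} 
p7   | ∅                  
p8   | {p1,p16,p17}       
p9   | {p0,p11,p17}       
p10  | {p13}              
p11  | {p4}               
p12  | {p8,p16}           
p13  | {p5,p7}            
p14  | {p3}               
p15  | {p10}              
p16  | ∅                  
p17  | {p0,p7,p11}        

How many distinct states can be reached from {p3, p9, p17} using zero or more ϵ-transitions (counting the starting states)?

Start with {p3, p9, p17}.
From p9 via ϵ: add p0, p11.
From p17 via ϵ: add p7.
From p11 via ϵ: add p4.
From p4 via ϵ: add p10, p16.
From p10 via ϵ: add p13.
From p13 via ϵ: add p5.
ϵ-closure = {p0, p3, p4, p5, p7, p9, p10, p11, p13, p16, p17}, which has 11 states.

11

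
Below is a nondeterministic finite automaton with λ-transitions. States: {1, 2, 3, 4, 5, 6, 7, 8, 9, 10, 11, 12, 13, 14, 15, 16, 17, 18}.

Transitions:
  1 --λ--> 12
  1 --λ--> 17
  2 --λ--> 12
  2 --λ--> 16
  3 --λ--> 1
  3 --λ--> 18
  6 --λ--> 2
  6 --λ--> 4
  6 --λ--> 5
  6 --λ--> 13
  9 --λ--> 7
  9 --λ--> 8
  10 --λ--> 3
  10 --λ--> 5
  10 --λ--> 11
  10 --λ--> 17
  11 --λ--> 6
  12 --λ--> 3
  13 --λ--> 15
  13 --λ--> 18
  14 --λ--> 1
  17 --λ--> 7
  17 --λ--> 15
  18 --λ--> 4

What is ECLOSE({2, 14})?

Start with {2, 14}.
From 2 via λ: add 12, 16.
From 14 via λ: add 1.
From 1 via λ: add 17.
From 12 via λ: add 3.
From 3 via λ: add 18.
From 17 via λ: add 7, 15.
From 18 via λ: add 4.
No new states can be added; the closed set is {1, 2, 3, 4, 7, 12, 14, 15, 16, 17, 18}.

{1, 2, 3, 4, 7, 12, 14, 15, 16, 17, 18}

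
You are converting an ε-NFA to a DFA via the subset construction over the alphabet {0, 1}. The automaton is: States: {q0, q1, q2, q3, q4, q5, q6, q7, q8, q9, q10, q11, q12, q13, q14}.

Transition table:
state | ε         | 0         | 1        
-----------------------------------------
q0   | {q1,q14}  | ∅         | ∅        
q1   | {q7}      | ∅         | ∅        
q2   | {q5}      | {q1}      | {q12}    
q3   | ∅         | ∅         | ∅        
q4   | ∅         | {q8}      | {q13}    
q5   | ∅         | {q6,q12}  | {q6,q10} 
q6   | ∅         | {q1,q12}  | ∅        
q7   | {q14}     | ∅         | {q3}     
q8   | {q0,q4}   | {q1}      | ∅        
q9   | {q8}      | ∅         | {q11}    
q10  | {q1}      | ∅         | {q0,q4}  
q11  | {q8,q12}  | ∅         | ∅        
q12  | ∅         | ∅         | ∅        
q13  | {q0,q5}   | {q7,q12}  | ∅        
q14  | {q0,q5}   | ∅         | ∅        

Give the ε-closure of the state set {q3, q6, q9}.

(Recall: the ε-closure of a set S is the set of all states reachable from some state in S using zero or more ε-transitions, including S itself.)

{q0, q1, q3, q4, q5, q6, q7, q8, q9, q14}

Start with {q3, q6, q9}.
From q9 via ε: add q8.
From q8 via ε: add q0, q4.
From q0 via ε: add q1, q14.
From q1 via ε: add q7.
From q14 via ε: add q5.
No new states can be added; the closed set is {q0, q1, q3, q4, q5, q6, q7, q8, q9, q14}.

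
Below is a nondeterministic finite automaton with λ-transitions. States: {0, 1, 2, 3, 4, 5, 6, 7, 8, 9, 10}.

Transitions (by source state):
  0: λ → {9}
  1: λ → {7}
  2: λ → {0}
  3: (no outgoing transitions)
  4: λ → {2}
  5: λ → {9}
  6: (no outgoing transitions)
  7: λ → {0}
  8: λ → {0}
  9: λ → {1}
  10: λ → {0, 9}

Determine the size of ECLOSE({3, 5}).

Start with {3, 5}.
From 5 via λ: add 9.
From 9 via λ: add 1.
From 1 via λ: add 7.
From 7 via λ: add 0.
λ-closure = {0, 1, 3, 5, 7, 9}, which has 6 states.

6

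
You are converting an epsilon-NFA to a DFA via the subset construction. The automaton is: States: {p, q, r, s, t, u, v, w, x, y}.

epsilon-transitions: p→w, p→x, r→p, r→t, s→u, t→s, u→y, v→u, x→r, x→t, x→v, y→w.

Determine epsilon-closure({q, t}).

Start with {q, t}.
From t via epsilon: add s.
From s via epsilon: add u.
From u via epsilon: add y.
From y via epsilon: add w.
No new states can be added; the closed set is {q, s, t, u, w, y}.

{q, s, t, u, w, y}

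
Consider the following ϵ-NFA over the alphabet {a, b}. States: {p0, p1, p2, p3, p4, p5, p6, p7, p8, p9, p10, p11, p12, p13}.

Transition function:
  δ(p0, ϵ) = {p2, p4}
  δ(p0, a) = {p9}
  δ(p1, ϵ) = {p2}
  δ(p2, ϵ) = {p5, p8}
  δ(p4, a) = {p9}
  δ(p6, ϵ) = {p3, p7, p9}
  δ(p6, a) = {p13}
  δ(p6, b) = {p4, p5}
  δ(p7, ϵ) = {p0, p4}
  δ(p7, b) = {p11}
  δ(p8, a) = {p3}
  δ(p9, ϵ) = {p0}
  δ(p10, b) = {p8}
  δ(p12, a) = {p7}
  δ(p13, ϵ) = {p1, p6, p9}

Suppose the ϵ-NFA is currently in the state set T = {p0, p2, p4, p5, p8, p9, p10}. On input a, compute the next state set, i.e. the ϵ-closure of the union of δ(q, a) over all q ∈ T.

p0 on a → {p9}.
p4 on a → {p9}.
p8 on a → {p3}.
No a-transition from p2, p5, p9, p10.
Union after reading a: {p3, p9}.
Now take the ϵ-closure:
From p9 via ϵ: add p0.
From p0 via ϵ: add p2, p4.
From p2 via ϵ: add p5, p8.
No new states can be added; the closed set is {p0, p2, p3, p4, p5, p8, p9}.

{p0, p2, p3, p4, p5, p8, p9}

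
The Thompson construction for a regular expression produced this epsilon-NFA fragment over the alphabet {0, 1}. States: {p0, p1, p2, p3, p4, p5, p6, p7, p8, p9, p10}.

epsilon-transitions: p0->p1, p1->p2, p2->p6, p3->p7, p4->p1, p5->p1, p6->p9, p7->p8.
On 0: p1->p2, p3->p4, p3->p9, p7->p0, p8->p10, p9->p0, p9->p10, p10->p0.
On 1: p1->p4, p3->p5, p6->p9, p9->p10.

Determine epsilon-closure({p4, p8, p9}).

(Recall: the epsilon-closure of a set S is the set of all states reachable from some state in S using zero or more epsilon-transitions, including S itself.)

{p1, p2, p4, p6, p8, p9}

Start with {p4, p8, p9}.
From p4 via epsilon: add p1.
From p1 via epsilon: add p2.
From p2 via epsilon: add p6.
No new states can be added; the closed set is {p1, p2, p4, p6, p8, p9}.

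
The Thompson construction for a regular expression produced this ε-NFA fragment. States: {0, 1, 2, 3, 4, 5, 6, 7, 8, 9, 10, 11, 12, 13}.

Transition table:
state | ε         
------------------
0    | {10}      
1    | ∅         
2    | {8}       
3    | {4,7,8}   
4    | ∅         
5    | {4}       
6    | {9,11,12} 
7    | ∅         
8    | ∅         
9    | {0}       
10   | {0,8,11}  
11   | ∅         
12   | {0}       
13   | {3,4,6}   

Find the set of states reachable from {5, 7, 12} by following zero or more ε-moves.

{0, 4, 5, 7, 8, 10, 11, 12}

Start with {5, 7, 12}.
From 5 via ε: add 4.
From 12 via ε: add 0.
From 0 via ε: add 10.
From 10 via ε: add 8, 11.
No new states can be added; the closed set is {0, 4, 5, 7, 8, 10, 11, 12}.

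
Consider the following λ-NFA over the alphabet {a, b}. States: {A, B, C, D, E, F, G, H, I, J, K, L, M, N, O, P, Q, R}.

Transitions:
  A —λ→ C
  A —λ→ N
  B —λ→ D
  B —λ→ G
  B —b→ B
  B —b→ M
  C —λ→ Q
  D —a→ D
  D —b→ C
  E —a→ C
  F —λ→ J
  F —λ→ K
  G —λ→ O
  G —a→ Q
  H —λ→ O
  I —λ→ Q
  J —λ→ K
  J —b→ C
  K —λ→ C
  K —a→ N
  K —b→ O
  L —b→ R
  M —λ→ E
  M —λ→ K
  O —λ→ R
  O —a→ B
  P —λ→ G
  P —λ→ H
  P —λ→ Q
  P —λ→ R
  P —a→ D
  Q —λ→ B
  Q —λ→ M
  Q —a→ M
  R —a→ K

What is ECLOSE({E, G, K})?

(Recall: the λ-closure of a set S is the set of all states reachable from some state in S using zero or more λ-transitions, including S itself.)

{B, C, D, E, G, K, M, O, Q, R}

Start with {E, G, K}.
From G via λ: add O.
From K via λ: add C.
From C via λ: add Q.
From O via λ: add R.
From Q via λ: add B, M.
From B via λ: add D.
No new states can be added; the closed set is {B, C, D, E, G, K, M, O, Q, R}.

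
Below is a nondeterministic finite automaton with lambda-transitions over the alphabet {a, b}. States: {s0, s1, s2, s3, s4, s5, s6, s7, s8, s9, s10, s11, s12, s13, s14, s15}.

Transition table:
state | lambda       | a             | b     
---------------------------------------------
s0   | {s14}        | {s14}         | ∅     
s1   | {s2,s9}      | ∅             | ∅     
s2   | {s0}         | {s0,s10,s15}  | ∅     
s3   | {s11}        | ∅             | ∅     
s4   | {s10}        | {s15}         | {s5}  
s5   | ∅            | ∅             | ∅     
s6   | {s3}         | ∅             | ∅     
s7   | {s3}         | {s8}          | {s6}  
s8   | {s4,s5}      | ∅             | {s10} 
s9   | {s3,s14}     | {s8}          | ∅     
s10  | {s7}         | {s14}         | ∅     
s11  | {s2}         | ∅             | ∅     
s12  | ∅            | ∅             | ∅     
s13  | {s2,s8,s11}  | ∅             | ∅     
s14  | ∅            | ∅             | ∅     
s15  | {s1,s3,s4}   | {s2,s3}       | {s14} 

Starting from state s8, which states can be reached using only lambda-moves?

{s0, s2, s3, s4, s5, s7, s8, s10, s11, s14}

Start with {s8}.
From s8 via lambda: add s4, s5.
From s4 via lambda: add s10.
From s10 via lambda: add s7.
From s7 via lambda: add s3.
From s3 via lambda: add s11.
From s11 via lambda: add s2.
From s2 via lambda: add s0.
From s0 via lambda: add s14.
No new states can be added; the closed set is {s0, s2, s3, s4, s5, s7, s8, s10, s11, s14}.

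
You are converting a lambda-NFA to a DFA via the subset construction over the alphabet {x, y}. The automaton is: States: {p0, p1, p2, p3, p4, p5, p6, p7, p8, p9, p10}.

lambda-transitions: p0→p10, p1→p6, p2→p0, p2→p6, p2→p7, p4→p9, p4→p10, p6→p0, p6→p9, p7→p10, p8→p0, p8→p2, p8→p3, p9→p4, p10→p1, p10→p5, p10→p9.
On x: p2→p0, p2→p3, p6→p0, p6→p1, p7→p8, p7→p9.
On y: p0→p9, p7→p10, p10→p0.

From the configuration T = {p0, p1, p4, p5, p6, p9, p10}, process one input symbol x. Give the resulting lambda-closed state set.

p6 on x → {p0, p1}.
No x-transition from p0, p1, p4, p5, p9, p10.
Union after reading x: {p0, p1}.
Now take the lambda-closure:
From p0 via lambda: add p10.
From p1 via lambda: add p6.
From p6 via lambda: add p9.
From p10 via lambda: add p5.
From p9 via lambda: add p4.
No new states can be added; the closed set is {p0, p1, p4, p5, p6, p9, p10}.

{p0, p1, p4, p5, p6, p9, p10}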